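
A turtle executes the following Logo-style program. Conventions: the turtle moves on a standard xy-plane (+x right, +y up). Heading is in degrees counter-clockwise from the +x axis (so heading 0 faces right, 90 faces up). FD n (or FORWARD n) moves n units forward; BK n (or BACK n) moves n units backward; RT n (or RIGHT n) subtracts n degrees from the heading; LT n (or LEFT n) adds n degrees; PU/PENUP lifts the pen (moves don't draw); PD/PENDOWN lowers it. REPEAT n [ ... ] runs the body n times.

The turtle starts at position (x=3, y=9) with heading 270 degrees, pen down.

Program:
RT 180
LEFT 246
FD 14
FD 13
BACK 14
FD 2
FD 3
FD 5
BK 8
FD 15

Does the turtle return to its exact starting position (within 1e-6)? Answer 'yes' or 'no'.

Executing turtle program step by step:
Start: pos=(3,9), heading=270, pen down
RT 180: heading 270 -> 90
LT 246: heading 90 -> 336
FD 14: (3,9) -> (15.79,3.306) [heading=336, draw]
FD 13: (15.79,3.306) -> (27.666,-1.982) [heading=336, draw]
BK 14: (27.666,-1.982) -> (14.876,3.712) [heading=336, draw]
FD 2: (14.876,3.712) -> (16.703,2.899) [heading=336, draw]
FD 3: (16.703,2.899) -> (19.444,1.679) [heading=336, draw]
FD 5: (19.444,1.679) -> (24.012,-0.355) [heading=336, draw]
BK 8: (24.012,-0.355) -> (16.703,2.899) [heading=336, draw]
FD 15: (16.703,2.899) -> (30.406,-3.202) [heading=336, draw]
Final: pos=(30.406,-3.202), heading=336, 8 segment(s) drawn

Start position: (3, 9)
Final position: (30.406, -3.202)
Distance = 30; >= 1e-6 -> NOT closed

Answer: no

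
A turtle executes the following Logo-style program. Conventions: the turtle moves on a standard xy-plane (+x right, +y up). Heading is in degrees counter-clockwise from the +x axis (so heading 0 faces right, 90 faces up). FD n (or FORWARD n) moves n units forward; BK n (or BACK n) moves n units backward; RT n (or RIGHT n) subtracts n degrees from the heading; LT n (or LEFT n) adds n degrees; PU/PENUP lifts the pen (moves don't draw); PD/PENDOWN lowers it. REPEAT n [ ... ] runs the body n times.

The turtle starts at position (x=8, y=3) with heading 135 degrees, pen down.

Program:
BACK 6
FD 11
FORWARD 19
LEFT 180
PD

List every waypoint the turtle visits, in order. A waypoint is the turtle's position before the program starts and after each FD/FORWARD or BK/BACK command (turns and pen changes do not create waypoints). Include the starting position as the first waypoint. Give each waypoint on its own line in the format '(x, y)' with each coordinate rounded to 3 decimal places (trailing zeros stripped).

Answer: (8, 3)
(12.243, -1.243)
(4.464, 6.536)
(-8.971, 19.971)

Derivation:
Executing turtle program step by step:
Start: pos=(8,3), heading=135, pen down
BK 6: (8,3) -> (12.243,-1.243) [heading=135, draw]
FD 11: (12.243,-1.243) -> (4.464,6.536) [heading=135, draw]
FD 19: (4.464,6.536) -> (-8.971,19.971) [heading=135, draw]
LT 180: heading 135 -> 315
PD: pen down
Final: pos=(-8.971,19.971), heading=315, 3 segment(s) drawn
Waypoints (4 total):
(8, 3)
(12.243, -1.243)
(4.464, 6.536)
(-8.971, 19.971)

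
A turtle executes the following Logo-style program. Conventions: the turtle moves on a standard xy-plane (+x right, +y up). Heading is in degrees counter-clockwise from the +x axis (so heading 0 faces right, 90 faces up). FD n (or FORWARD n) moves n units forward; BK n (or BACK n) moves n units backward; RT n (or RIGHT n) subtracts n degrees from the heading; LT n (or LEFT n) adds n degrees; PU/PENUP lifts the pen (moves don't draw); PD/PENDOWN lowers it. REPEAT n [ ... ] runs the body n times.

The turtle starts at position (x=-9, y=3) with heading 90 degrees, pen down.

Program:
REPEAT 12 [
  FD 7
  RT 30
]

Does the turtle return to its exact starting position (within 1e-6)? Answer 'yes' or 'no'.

Answer: yes

Derivation:
Executing turtle program step by step:
Start: pos=(-9,3), heading=90, pen down
REPEAT 12 [
  -- iteration 1/12 --
  FD 7: (-9,3) -> (-9,10) [heading=90, draw]
  RT 30: heading 90 -> 60
  -- iteration 2/12 --
  FD 7: (-9,10) -> (-5.5,16.062) [heading=60, draw]
  RT 30: heading 60 -> 30
  -- iteration 3/12 --
  FD 7: (-5.5,16.062) -> (0.562,19.562) [heading=30, draw]
  RT 30: heading 30 -> 0
  -- iteration 4/12 --
  FD 7: (0.562,19.562) -> (7.562,19.562) [heading=0, draw]
  RT 30: heading 0 -> 330
  -- iteration 5/12 --
  FD 7: (7.562,19.562) -> (13.624,16.062) [heading=330, draw]
  RT 30: heading 330 -> 300
  -- iteration 6/12 --
  FD 7: (13.624,16.062) -> (17.124,10) [heading=300, draw]
  RT 30: heading 300 -> 270
  -- iteration 7/12 --
  FD 7: (17.124,10) -> (17.124,3) [heading=270, draw]
  RT 30: heading 270 -> 240
  -- iteration 8/12 --
  FD 7: (17.124,3) -> (13.624,-3.062) [heading=240, draw]
  RT 30: heading 240 -> 210
  -- iteration 9/12 --
  FD 7: (13.624,-3.062) -> (7.562,-6.562) [heading=210, draw]
  RT 30: heading 210 -> 180
  -- iteration 10/12 --
  FD 7: (7.562,-6.562) -> (0.562,-6.562) [heading=180, draw]
  RT 30: heading 180 -> 150
  -- iteration 11/12 --
  FD 7: (0.562,-6.562) -> (-5.5,-3.062) [heading=150, draw]
  RT 30: heading 150 -> 120
  -- iteration 12/12 --
  FD 7: (-5.5,-3.062) -> (-9,3) [heading=120, draw]
  RT 30: heading 120 -> 90
]
Final: pos=(-9,3), heading=90, 12 segment(s) drawn

Start position: (-9, 3)
Final position: (-9, 3)
Distance = 0; < 1e-6 -> CLOSED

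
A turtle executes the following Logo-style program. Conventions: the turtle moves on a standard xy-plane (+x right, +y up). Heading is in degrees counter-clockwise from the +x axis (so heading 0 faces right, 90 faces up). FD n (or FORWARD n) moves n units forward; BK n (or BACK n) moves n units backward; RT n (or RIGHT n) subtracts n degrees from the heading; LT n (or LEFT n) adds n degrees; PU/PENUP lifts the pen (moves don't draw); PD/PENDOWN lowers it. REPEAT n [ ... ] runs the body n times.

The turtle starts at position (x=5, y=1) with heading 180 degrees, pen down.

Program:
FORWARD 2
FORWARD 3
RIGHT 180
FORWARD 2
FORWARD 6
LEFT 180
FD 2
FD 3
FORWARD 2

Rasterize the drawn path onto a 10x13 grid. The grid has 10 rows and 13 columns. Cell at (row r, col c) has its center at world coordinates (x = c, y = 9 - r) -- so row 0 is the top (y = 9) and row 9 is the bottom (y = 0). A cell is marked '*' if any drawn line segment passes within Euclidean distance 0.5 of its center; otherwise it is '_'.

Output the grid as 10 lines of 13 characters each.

Segment 0: (5,1) -> (3,1)
Segment 1: (3,1) -> (0,1)
Segment 2: (0,1) -> (2,1)
Segment 3: (2,1) -> (8,1)
Segment 4: (8,1) -> (6,1)
Segment 5: (6,1) -> (3,1)
Segment 6: (3,1) -> (1,1)

Answer: _____________
_____________
_____________
_____________
_____________
_____________
_____________
_____________
*********____
_____________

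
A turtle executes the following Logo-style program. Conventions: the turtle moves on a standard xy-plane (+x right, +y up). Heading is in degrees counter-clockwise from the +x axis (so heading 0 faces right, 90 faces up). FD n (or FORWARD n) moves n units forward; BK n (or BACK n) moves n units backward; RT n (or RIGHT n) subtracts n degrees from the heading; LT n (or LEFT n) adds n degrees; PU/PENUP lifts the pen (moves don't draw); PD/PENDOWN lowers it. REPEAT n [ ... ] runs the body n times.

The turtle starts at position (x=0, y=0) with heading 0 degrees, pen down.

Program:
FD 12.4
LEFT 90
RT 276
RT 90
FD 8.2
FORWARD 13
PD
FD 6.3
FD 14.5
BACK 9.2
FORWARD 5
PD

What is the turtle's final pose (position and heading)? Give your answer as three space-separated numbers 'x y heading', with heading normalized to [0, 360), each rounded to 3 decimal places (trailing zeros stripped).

Executing turtle program step by step:
Start: pos=(0,0), heading=0, pen down
FD 12.4: (0,0) -> (12.4,0) [heading=0, draw]
LT 90: heading 0 -> 90
RT 276: heading 90 -> 174
RT 90: heading 174 -> 84
FD 8.2: (12.4,0) -> (13.257,8.155) [heading=84, draw]
FD 13: (13.257,8.155) -> (14.616,21.084) [heading=84, draw]
PD: pen down
FD 6.3: (14.616,21.084) -> (15.275,27.349) [heading=84, draw]
FD 14.5: (15.275,27.349) -> (16.79,41.77) [heading=84, draw]
BK 9.2: (16.79,41.77) -> (15.829,32.62) [heading=84, draw]
FD 5: (15.829,32.62) -> (16.351,37.593) [heading=84, draw]
PD: pen down
Final: pos=(16.351,37.593), heading=84, 7 segment(s) drawn

Answer: 16.351 37.593 84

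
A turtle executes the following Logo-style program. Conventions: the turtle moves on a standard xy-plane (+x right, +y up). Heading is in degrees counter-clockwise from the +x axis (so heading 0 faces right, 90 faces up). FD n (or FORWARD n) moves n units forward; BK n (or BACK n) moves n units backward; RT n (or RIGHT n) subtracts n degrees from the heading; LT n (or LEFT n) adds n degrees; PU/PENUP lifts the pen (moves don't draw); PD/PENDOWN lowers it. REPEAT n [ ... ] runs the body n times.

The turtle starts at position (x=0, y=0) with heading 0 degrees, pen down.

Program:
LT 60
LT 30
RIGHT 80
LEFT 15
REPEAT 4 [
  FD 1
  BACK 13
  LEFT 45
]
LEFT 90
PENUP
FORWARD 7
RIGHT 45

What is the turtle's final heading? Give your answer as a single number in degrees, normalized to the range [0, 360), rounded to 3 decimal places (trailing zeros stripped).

Answer: 250

Derivation:
Executing turtle program step by step:
Start: pos=(0,0), heading=0, pen down
LT 60: heading 0 -> 60
LT 30: heading 60 -> 90
RT 80: heading 90 -> 10
LT 15: heading 10 -> 25
REPEAT 4 [
  -- iteration 1/4 --
  FD 1: (0,0) -> (0.906,0.423) [heading=25, draw]
  BK 13: (0.906,0.423) -> (-10.876,-5.071) [heading=25, draw]
  LT 45: heading 25 -> 70
  -- iteration 2/4 --
  FD 1: (-10.876,-5.071) -> (-10.534,-4.132) [heading=70, draw]
  BK 13: (-10.534,-4.132) -> (-14.98,-16.348) [heading=70, draw]
  LT 45: heading 70 -> 115
  -- iteration 3/4 --
  FD 1: (-14.98,-16.348) -> (-15.403,-15.441) [heading=115, draw]
  BK 13: (-15.403,-15.441) -> (-9.909,-27.223) [heading=115, draw]
  LT 45: heading 115 -> 160
  -- iteration 4/4 --
  FD 1: (-9.909,-27.223) -> (-10.848,-26.881) [heading=160, draw]
  BK 13: (-10.848,-26.881) -> (1.368,-31.328) [heading=160, draw]
  LT 45: heading 160 -> 205
]
LT 90: heading 205 -> 295
PU: pen up
FD 7: (1.368,-31.328) -> (4.326,-37.672) [heading=295, move]
RT 45: heading 295 -> 250
Final: pos=(4.326,-37.672), heading=250, 8 segment(s) drawn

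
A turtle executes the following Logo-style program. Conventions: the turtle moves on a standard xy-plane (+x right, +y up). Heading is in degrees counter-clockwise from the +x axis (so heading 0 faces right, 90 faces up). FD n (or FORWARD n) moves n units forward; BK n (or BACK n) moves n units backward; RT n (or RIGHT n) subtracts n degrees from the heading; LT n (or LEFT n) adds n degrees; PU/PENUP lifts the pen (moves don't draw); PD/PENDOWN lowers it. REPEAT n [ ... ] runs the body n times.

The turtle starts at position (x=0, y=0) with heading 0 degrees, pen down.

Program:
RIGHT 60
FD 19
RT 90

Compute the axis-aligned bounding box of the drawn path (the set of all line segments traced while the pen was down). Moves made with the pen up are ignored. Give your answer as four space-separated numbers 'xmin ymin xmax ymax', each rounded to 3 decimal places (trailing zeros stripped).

Executing turtle program step by step:
Start: pos=(0,0), heading=0, pen down
RT 60: heading 0 -> 300
FD 19: (0,0) -> (9.5,-16.454) [heading=300, draw]
RT 90: heading 300 -> 210
Final: pos=(9.5,-16.454), heading=210, 1 segment(s) drawn

Segment endpoints: x in {0, 9.5}, y in {-16.454, 0}
xmin=0, ymin=-16.454, xmax=9.5, ymax=0

Answer: 0 -16.454 9.5 0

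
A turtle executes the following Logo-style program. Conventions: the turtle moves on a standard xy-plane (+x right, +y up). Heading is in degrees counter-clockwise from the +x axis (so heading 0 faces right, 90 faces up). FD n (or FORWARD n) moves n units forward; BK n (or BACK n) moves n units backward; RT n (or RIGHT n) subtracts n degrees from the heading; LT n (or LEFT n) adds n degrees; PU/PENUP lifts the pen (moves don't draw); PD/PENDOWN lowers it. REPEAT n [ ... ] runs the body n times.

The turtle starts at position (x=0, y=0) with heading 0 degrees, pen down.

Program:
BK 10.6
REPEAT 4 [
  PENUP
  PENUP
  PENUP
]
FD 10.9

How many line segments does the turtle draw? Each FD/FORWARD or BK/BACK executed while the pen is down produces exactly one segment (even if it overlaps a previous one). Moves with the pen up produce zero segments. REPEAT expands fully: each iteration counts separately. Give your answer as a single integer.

Executing turtle program step by step:
Start: pos=(0,0), heading=0, pen down
BK 10.6: (0,0) -> (-10.6,0) [heading=0, draw]
REPEAT 4 [
  -- iteration 1/4 --
  PU: pen up
  PU: pen up
  PU: pen up
  -- iteration 2/4 --
  PU: pen up
  PU: pen up
  PU: pen up
  -- iteration 3/4 --
  PU: pen up
  PU: pen up
  PU: pen up
  -- iteration 4/4 --
  PU: pen up
  PU: pen up
  PU: pen up
]
FD 10.9: (-10.6,0) -> (0.3,0) [heading=0, move]
Final: pos=(0.3,0), heading=0, 1 segment(s) drawn
Segments drawn: 1

Answer: 1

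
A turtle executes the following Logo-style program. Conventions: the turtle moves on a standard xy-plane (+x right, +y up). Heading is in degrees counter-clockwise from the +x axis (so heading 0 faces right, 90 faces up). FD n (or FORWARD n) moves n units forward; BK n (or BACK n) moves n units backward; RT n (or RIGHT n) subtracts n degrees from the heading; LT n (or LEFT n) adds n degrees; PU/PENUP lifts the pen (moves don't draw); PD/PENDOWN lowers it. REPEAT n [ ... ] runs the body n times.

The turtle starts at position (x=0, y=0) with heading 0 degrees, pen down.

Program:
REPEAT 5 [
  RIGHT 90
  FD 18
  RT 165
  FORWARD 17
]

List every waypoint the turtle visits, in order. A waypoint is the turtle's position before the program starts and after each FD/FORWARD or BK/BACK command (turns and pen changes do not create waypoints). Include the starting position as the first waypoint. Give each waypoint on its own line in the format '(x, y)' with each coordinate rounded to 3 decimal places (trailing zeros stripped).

Answer: (0, 0)
(0, -18)
(-4.4, -1.579)
(12.987, 3.079)
(-1.736, -5.421)
(-10.736, 10.168)
(1.285, -1.853)
(-11.443, -14.581)
(-2.943, 0.142)
(12.646, -8.858)
(-3.775, -4.458)

Derivation:
Executing turtle program step by step:
Start: pos=(0,0), heading=0, pen down
REPEAT 5 [
  -- iteration 1/5 --
  RT 90: heading 0 -> 270
  FD 18: (0,0) -> (0,-18) [heading=270, draw]
  RT 165: heading 270 -> 105
  FD 17: (0,-18) -> (-4.4,-1.579) [heading=105, draw]
  -- iteration 2/5 --
  RT 90: heading 105 -> 15
  FD 18: (-4.4,-1.579) -> (12.987,3.079) [heading=15, draw]
  RT 165: heading 15 -> 210
  FD 17: (12.987,3.079) -> (-1.736,-5.421) [heading=210, draw]
  -- iteration 3/5 --
  RT 90: heading 210 -> 120
  FD 18: (-1.736,-5.421) -> (-10.736,10.168) [heading=120, draw]
  RT 165: heading 120 -> 315
  FD 17: (-10.736,10.168) -> (1.285,-1.853) [heading=315, draw]
  -- iteration 4/5 --
  RT 90: heading 315 -> 225
  FD 18: (1.285,-1.853) -> (-11.443,-14.581) [heading=225, draw]
  RT 165: heading 225 -> 60
  FD 17: (-11.443,-14.581) -> (-2.943,0.142) [heading=60, draw]
  -- iteration 5/5 --
  RT 90: heading 60 -> 330
  FD 18: (-2.943,0.142) -> (12.646,-8.858) [heading=330, draw]
  RT 165: heading 330 -> 165
  FD 17: (12.646,-8.858) -> (-3.775,-4.458) [heading=165, draw]
]
Final: pos=(-3.775,-4.458), heading=165, 10 segment(s) drawn
Waypoints (11 total):
(0, 0)
(0, -18)
(-4.4, -1.579)
(12.987, 3.079)
(-1.736, -5.421)
(-10.736, 10.168)
(1.285, -1.853)
(-11.443, -14.581)
(-2.943, 0.142)
(12.646, -8.858)
(-3.775, -4.458)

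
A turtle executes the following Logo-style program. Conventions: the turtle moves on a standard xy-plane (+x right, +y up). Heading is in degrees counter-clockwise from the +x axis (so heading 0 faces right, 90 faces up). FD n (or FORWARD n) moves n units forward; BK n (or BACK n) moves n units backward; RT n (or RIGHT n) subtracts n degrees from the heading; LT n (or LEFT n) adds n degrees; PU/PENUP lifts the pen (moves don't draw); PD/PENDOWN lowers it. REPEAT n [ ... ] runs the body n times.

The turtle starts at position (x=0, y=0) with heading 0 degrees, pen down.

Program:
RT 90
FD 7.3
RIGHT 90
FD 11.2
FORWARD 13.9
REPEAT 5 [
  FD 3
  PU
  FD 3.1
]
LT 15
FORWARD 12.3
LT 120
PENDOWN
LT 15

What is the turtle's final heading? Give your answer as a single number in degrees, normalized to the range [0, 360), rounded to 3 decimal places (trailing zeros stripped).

Executing turtle program step by step:
Start: pos=(0,0), heading=0, pen down
RT 90: heading 0 -> 270
FD 7.3: (0,0) -> (0,-7.3) [heading=270, draw]
RT 90: heading 270 -> 180
FD 11.2: (0,-7.3) -> (-11.2,-7.3) [heading=180, draw]
FD 13.9: (-11.2,-7.3) -> (-25.1,-7.3) [heading=180, draw]
REPEAT 5 [
  -- iteration 1/5 --
  FD 3: (-25.1,-7.3) -> (-28.1,-7.3) [heading=180, draw]
  PU: pen up
  FD 3.1: (-28.1,-7.3) -> (-31.2,-7.3) [heading=180, move]
  -- iteration 2/5 --
  FD 3: (-31.2,-7.3) -> (-34.2,-7.3) [heading=180, move]
  PU: pen up
  FD 3.1: (-34.2,-7.3) -> (-37.3,-7.3) [heading=180, move]
  -- iteration 3/5 --
  FD 3: (-37.3,-7.3) -> (-40.3,-7.3) [heading=180, move]
  PU: pen up
  FD 3.1: (-40.3,-7.3) -> (-43.4,-7.3) [heading=180, move]
  -- iteration 4/5 --
  FD 3: (-43.4,-7.3) -> (-46.4,-7.3) [heading=180, move]
  PU: pen up
  FD 3.1: (-46.4,-7.3) -> (-49.5,-7.3) [heading=180, move]
  -- iteration 5/5 --
  FD 3: (-49.5,-7.3) -> (-52.5,-7.3) [heading=180, move]
  PU: pen up
  FD 3.1: (-52.5,-7.3) -> (-55.6,-7.3) [heading=180, move]
]
LT 15: heading 180 -> 195
FD 12.3: (-55.6,-7.3) -> (-67.481,-10.483) [heading=195, move]
LT 120: heading 195 -> 315
PD: pen down
LT 15: heading 315 -> 330
Final: pos=(-67.481,-10.483), heading=330, 4 segment(s) drawn

Answer: 330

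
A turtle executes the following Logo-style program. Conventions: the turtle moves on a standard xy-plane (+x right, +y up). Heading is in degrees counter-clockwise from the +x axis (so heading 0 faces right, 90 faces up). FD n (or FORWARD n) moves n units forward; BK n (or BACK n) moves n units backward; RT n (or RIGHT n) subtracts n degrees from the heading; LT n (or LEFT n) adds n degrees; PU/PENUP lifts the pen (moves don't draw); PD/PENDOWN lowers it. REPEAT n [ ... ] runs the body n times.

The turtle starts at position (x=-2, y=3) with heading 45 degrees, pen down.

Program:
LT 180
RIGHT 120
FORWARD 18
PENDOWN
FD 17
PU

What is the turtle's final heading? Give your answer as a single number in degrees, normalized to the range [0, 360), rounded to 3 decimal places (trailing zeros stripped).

Answer: 105

Derivation:
Executing turtle program step by step:
Start: pos=(-2,3), heading=45, pen down
LT 180: heading 45 -> 225
RT 120: heading 225 -> 105
FD 18: (-2,3) -> (-6.659,20.387) [heading=105, draw]
PD: pen down
FD 17: (-6.659,20.387) -> (-11.059,36.807) [heading=105, draw]
PU: pen up
Final: pos=(-11.059,36.807), heading=105, 2 segment(s) drawn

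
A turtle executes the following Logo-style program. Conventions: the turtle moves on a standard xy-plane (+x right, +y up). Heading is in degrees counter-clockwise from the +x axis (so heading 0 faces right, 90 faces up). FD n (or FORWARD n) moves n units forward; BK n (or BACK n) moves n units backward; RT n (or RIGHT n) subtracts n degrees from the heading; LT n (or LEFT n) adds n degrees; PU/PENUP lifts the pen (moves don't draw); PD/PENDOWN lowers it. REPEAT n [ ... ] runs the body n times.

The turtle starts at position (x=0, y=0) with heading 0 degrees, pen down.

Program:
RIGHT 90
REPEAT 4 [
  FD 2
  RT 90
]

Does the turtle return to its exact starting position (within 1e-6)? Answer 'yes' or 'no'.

Answer: yes

Derivation:
Executing turtle program step by step:
Start: pos=(0,0), heading=0, pen down
RT 90: heading 0 -> 270
REPEAT 4 [
  -- iteration 1/4 --
  FD 2: (0,0) -> (0,-2) [heading=270, draw]
  RT 90: heading 270 -> 180
  -- iteration 2/4 --
  FD 2: (0,-2) -> (-2,-2) [heading=180, draw]
  RT 90: heading 180 -> 90
  -- iteration 3/4 --
  FD 2: (-2,-2) -> (-2,0) [heading=90, draw]
  RT 90: heading 90 -> 0
  -- iteration 4/4 --
  FD 2: (-2,0) -> (0,0) [heading=0, draw]
  RT 90: heading 0 -> 270
]
Final: pos=(0,0), heading=270, 4 segment(s) drawn

Start position: (0, 0)
Final position: (0, 0)
Distance = 0; < 1e-6 -> CLOSED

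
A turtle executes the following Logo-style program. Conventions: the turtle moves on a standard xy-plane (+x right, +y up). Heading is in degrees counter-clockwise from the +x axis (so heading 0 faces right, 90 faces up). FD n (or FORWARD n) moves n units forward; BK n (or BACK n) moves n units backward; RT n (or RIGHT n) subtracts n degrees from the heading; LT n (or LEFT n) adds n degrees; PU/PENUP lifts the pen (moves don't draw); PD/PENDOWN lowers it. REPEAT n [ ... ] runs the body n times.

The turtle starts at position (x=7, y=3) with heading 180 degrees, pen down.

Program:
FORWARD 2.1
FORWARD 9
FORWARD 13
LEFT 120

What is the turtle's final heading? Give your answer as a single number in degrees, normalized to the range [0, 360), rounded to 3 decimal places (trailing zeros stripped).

Answer: 300

Derivation:
Executing turtle program step by step:
Start: pos=(7,3), heading=180, pen down
FD 2.1: (7,3) -> (4.9,3) [heading=180, draw]
FD 9: (4.9,3) -> (-4.1,3) [heading=180, draw]
FD 13: (-4.1,3) -> (-17.1,3) [heading=180, draw]
LT 120: heading 180 -> 300
Final: pos=(-17.1,3), heading=300, 3 segment(s) drawn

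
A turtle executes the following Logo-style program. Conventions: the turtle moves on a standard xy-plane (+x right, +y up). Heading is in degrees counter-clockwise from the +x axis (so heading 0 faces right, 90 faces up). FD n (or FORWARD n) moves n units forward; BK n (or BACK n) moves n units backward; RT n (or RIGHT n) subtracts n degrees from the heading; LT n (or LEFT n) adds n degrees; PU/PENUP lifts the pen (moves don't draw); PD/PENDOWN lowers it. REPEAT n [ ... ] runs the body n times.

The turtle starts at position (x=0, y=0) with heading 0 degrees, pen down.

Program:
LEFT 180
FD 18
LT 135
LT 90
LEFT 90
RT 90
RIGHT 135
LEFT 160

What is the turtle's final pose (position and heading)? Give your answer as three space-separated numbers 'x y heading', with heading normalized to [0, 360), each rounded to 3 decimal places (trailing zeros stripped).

Executing turtle program step by step:
Start: pos=(0,0), heading=0, pen down
LT 180: heading 0 -> 180
FD 18: (0,0) -> (-18,0) [heading=180, draw]
LT 135: heading 180 -> 315
LT 90: heading 315 -> 45
LT 90: heading 45 -> 135
RT 90: heading 135 -> 45
RT 135: heading 45 -> 270
LT 160: heading 270 -> 70
Final: pos=(-18,0), heading=70, 1 segment(s) drawn

Answer: -18 0 70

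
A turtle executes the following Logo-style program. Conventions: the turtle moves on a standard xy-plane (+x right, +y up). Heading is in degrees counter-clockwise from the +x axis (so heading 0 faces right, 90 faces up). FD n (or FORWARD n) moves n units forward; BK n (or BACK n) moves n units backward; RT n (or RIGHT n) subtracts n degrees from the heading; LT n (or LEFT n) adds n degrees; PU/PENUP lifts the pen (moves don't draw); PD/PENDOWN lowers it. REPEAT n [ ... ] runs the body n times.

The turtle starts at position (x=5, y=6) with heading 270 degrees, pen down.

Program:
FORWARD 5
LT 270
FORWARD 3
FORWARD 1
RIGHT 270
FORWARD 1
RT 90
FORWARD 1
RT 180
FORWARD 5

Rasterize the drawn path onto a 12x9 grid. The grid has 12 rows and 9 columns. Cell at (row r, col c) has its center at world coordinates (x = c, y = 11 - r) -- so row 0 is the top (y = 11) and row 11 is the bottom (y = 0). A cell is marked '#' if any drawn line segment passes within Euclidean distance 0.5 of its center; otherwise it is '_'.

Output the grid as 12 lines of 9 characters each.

Answer: _________
_________
_________
_________
_________
_____#___
_____#___
_____#___
_____#___
_____#___
_#####___
######___

Derivation:
Segment 0: (5,6) -> (5,1)
Segment 1: (5,1) -> (2,1)
Segment 2: (2,1) -> (1,1)
Segment 3: (1,1) -> (1,0)
Segment 4: (1,0) -> (-0,0)
Segment 5: (-0,0) -> (5,0)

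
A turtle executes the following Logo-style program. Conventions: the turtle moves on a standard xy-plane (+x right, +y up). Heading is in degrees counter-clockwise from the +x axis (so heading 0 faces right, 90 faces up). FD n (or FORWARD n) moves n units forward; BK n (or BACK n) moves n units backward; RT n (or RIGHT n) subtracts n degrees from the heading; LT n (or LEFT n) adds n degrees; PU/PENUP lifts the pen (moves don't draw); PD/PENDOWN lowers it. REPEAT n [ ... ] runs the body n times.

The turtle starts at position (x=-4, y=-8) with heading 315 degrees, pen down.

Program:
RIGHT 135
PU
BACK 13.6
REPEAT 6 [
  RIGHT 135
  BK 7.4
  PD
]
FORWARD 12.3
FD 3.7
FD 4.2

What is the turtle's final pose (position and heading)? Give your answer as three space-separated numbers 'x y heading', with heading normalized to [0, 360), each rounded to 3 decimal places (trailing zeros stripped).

Answer: 7.433 6.967 90

Derivation:
Executing turtle program step by step:
Start: pos=(-4,-8), heading=315, pen down
RT 135: heading 315 -> 180
PU: pen up
BK 13.6: (-4,-8) -> (9.6,-8) [heading=180, move]
REPEAT 6 [
  -- iteration 1/6 --
  RT 135: heading 180 -> 45
  BK 7.4: (9.6,-8) -> (4.367,-13.233) [heading=45, move]
  PD: pen down
  -- iteration 2/6 --
  RT 135: heading 45 -> 270
  BK 7.4: (4.367,-13.233) -> (4.367,-5.833) [heading=270, draw]
  PD: pen down
  -- iteration 3/6 --
  RT 135: heading 270 -> 135
  BK 7.4: (4.367,-5.833) -> (9.6,-11.065) [heading=135, draw]
  PD: pen down
  -- iteration 4/6 --
  RT 135: heading 135 -> 0
  BK 7.4: (9.6,-11.065) -> (2.2,-11.065) [heading=0, draw]
  PD: pen down
  -- iteration 5/6 --
  RT 135: heading 0 -> 225
  BK 7.4: (2.2,-11.065) -> (7.433,-5.833) [heading=225, draw]
  PD: pen down
  -- iteration 6/6 --
  RT 135: heading 225 -> 90
  BK 7.4: (7.433,-5.833) -> (7.433,-13.233) [heading=90, draw]
  PD: pen down
]
FD 12.3: (7.433,-13.233) -> (7.433,-0.933) [heading=90, draw]
FD 3.7: (7.433,-0.933) -> (7.433,2.767) [heading=90, draw]
FD 4.2: (7.433,2.767) -> (7.433,6.967) [heading=90, draw]
Final: pos=(7.433,6.967), heading=90, 8 segment(s) drawn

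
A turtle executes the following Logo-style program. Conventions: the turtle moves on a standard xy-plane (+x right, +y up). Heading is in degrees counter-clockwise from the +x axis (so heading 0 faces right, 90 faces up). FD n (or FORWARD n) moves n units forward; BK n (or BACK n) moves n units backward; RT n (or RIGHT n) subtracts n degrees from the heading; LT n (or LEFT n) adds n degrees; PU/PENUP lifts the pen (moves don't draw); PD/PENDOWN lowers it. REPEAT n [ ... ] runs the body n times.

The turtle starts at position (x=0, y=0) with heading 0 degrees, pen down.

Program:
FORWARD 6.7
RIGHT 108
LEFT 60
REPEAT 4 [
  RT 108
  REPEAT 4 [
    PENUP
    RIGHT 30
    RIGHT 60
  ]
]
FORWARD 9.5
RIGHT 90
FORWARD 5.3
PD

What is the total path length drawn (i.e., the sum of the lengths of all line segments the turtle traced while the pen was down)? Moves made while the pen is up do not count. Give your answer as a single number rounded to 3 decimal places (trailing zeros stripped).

Answer: 6.7

Derivation:
Executing turtle program step by step:
Start: pos=(0,0), heading=0, pen down
FD 6.7: (0,0) -> (6.7,0) [heading=0, draw]
RT 108: heading 0 -> 252
LT 60: heading 252 -> 312
REPEAT 4 [
  -- iteration 1/4 --
  RT 108: heading 312 -> 204
  REPEAT 4 [
    -- iteration 1/4 --
    PU: pen up
    RT 30: heading 204 -> 174
    RT 60: heading 174 -> 114
    -- iteration 2/4 --
    PU: pen up
    RT 30: heading 114 -> 84
    RT 60: heading 84 -> 24
    -- iteration 3/4 --
    PU: pen up
    RT 30: heading 24 -> 354
    RT 60: heading 354 -> 294
    -- iteration 4/4 --
    PU: pen up
    RT 30: heading 294 -> 264
    RT 60: heading 264 -> 204
  ]
  -- iteration 2/4 --
  RT 108: heading 204 -> 96
  REPEAT 4 [
    -- iteration 1/4 --
    PU: pen up
    RT 30: heading 96 -> 66
    RT 60: heading 66 -> 6
    -- iteration 2/4 --
    PU: pen up
    RT 30: heading 6 -> 336
    RT 60: heading 336 -> 276
    -- iteration 3/4 --
    PU: pen up
    RT 30: heading 276 -> 246
    RT 60: heading 246 -> 186
    -- iteration 4/4 --
    PU: pen up
    RT 30: heading 186 -> 156
    RT 60: heading 156 -> 96
  ]
  -- iteration 3/4 --
  RT 108: heading 96 -> 348
  REPEAT 4 [
    -- iteration 1/4 --
    PU: pen up
    RT 30: heading 348 -> 318
    RT 60: heading 318 -> 258
    -- iteration 2/4 --
    PU: pen up
    RT 30: heading 258 -> 228
    RT 60: heading 228 -> 168
    -- iteration 3/4 --
    PU: pen up
    RT 30: heading 168 -> 138
    RT 60: heading 138 -> 78
    -- iteration 4/4 --
    PU: pen up
    RT 30: heading 78 -> 48
    RT 60: heading 48 -> 348
  ]
  -- iteration 4/4 --
  RT 108: heading 348 -> 240
  REPEAT 4 [
    -- iteration 1/4 --
    PU: pen up
    RT 30: heading 240 -> 210
    RT 60: heading 210 -> 150
    -- iteration 2/4 --
    PU: pen up
    RT 30: heading 150 -> 120
    RT 60: heading 120 -> 60
    -- iteration 3/4 --
    PU: pen up
    RT 30: heading 60 -> 30
    RT 60: heading 30 -> 330
    -- iteration 4/4 --
    PU: pen up
    RT 30: heading 330 -> 300
    RT 60: heading 300 -> 240
  ]
]
FD 9.5: (6.7,0) -> (1.95,-8.227) [heading=240, move]
RT 90: heading 240 -> 150
FD 5.3: (1.95,-8.227) -> (-2.64,-5.577) [heading=150, move]
PD: pen down
Final: pos=(-2.64,-5.577), heading=150, 1 segment(s) drawn

Segment lengths:
  seg 1: (0,0) -> (6.7,0), length = 6.7
Total = 6.7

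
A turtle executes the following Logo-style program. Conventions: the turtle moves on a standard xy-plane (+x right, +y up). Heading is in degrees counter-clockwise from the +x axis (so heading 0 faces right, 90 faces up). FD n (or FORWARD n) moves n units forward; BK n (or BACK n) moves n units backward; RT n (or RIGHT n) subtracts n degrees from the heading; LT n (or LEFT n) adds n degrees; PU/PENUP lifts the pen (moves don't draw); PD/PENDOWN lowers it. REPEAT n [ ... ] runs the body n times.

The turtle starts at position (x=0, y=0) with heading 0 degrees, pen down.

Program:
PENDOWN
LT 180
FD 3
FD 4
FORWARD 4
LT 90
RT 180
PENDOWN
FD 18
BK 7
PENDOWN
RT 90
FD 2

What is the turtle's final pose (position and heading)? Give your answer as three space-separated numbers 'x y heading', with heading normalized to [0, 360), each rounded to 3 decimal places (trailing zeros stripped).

Answer: -9 11 0

Derivation:
Executing turtle program step by step:
Start: pos=(0,0), heading=0, pen down
PD: pen down
LT 180: heading 0 -> 180
FD 3: (0,0) -> (-3,0) [heading=180, draw]
FD 4: (-3,0) -> (-7,0) [heading=180, draw]
FD 4: (-7,0) -> (-11,0) [heading=180, draw]
LT 90: heading 180 -> 270
RT 180: heading 270 -> 90
PD: pen down
FD 18: (-11,0) -> (-11,18) [heading=90, draw]
BK 7: (-11,18) -> (-11,11) [heading=90, draw]
PD: pen down
RT 90: heading 90 -> 0
FD 2: (-11,11) -> (-9,11) [heading=0, draw]
Final: pos=(-9,11), heading=0, 6 segment(s) drawn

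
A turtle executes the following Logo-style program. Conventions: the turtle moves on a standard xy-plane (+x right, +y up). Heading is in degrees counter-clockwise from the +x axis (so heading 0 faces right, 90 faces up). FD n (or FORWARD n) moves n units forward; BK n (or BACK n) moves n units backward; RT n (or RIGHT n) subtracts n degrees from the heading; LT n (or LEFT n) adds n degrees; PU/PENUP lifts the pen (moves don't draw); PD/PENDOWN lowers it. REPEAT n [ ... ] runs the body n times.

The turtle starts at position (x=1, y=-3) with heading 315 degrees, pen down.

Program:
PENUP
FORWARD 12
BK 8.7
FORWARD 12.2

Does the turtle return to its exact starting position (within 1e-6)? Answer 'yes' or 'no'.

Answer: no

Derivation:
Executing turtle program step by step:
Start: pos=(1,-3), heading=315, pen down
PU: pen up
FD 12: (1,-3) -> (9.485,-11.485) [heading=315, move]
BK 8.7: (9.485,-11.485) -> (3.333,-5.333) [heading=315, move]
FD 12.2: (3.333,-5.333) -> (11.96,-13.96) [heading=315, move]
Final: pos=(11.96,-13.96), heading=315, 0 segment(s) drawn

Start position: (1, -3)
Final position: (11.96, -13.96)
Distance = 15.5; >= 1e-6 -> NOT closed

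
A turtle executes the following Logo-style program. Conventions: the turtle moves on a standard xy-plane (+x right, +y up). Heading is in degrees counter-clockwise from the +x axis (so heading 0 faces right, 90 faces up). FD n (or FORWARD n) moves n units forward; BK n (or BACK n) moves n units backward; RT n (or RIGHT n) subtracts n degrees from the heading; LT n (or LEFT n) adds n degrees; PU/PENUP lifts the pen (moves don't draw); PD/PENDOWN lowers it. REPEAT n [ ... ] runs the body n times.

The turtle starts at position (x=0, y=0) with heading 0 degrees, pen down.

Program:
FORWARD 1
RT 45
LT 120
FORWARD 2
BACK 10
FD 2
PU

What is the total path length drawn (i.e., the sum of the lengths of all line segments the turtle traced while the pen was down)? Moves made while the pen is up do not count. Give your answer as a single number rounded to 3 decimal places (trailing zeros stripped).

Answer: 15

Derivation:
Executing turtle program step by step:
Start: pos=(0,0), heading=0, pen down
FD 1: (0,0) -> (1,0) [heading=0, draw]
RT 45: heading 0 -> 315
LT 120: heading 315 -> 75
FD 2: (1,0) -> (1.518,1.932) [heading=75, draw]
BK 10: (1.518,1.932) -> (-1.071,-7.727) [heading=75, draw]
FD 2: (-1.071,-7.727) -> (-0.553,-5.796) [heading=75, draw]
PU: pen up
Final: pos=(-0.553,-5.796), heading=75, 4 segment(s) drawn

Segment lengths:
  seg 1: (0,0) -> (1,0), length = 1
  seg 2: (1,0) -> (1.518,1.932), length = 2
  seg 3: (1.518,1.932) -> (-1.071,-7.727), length = 10
  seg 4: (-1.071,-7.727) -> (-0.553,-5.796), length = 2
Total = 15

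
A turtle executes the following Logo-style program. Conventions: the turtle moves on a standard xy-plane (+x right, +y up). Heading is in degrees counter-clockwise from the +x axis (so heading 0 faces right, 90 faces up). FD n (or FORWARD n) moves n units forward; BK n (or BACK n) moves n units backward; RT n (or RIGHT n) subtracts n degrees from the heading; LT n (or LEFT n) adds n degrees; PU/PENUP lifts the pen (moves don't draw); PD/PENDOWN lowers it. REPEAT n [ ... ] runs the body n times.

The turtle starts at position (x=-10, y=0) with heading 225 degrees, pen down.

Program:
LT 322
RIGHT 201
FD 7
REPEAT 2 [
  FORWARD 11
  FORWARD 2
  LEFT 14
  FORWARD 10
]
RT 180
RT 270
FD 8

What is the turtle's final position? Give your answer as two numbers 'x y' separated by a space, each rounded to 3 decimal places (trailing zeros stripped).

Executing turtle program step by step:
Start: pos=(-10,0), heading=225, pen down
LT 322: heading 225 -> 187
RT 201: heading 187 -> 346
FD 7: (-10,0) -> (-3.208,-1.693) [heading=346, draw]
REPEAT 2 [
  -- iteration 1/2 --
  FD 11: (-3.208,-1.693) -> (7.465,-4.355) [heading=346, draw]
  FD 2: (7.465,-4.355) -> (9.406,-4.838) [heading=346, draw]
  LT 14: heading 346 -> 0
  FD 10: (9.406,-4.838) -> (19.406,-4.838) [heading=0, draw]
  -- iteration 2/2 --
  FD 11: (19.406,-4.838) -> (30.406,-4.838) [heading=0, draw]
  FD 2: (30.406,-4.838) -> (32.406,-4.838) [heading=0, draw]
  LT 14: heading 0 -> 14
  FD 10: (32.406,-4.838) -> (42.109,-2.419) [heading=14, draw]
]
RT 180: heading 14 -> 194
RT 270: heading 194 -> 284
FD 8: (42.109,-2.419) -> (44.044,-10.182) [heading=284, draw]
Final: pos=(44.044,-10.182), heading=284, 8 segment(s) drawn

Answer: 44.044 -10.182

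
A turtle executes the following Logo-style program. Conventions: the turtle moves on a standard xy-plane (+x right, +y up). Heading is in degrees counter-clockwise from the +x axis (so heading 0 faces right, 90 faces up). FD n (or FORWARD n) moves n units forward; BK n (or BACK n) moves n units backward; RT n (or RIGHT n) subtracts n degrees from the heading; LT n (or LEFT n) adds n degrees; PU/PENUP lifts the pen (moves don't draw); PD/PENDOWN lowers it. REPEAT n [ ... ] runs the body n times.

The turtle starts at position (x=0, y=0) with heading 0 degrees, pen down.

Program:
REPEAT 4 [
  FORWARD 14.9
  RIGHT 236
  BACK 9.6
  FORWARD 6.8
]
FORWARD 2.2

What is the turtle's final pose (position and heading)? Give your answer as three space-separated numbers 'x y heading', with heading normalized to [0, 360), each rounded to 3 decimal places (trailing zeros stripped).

Answer: 15.868 0.911 136

Derivation:
Executing turtle program step by step:
Start: pos=(0,0), heading=0, pen down
REPEAT 4 [
  -- iteration 1/4 --
  FD 14.9: (0,0) -> (14.9,0) [heading=0, draw]
  RT 236: heading 0 -> 124
  BK 9.6: (14.9,0) -> (20.268,-7.959) [heading=124, draw]
  FD 6.8: (20.268,-7.959) -> (16.466,-2.321) [heading=124, draw]
  -- iteration 2/4 --
  FD 14.9: (16.466,-2.321) -> (8.134,10.031) [heading=124, draw]
  RT 236: heading 124 -> 248
  BK 9.6: (8.134,10.031) -> (11.73,18.932) [heading=248, draw]
  FD 6.8: (11.73,18.932) -> (9.183,12.627) [heading=248, draw]
  -- iteration 3/4 --
  FD 14.9: (9.183,12.627) -> (3.601,-1.188) [heading=248, draw]
  RT 236: heading 248 -> 12
  BK 9.6: (3.601,-1.188) -> (-5.789,-3.184) [heading=12, draw]
  FD 6.8: (-5.789,-3.184) -> (0.862,-1.77) [heading=12, draw]
  -- iteration 4/4 --
  FD 14.9: (0.862,-1.77) -> (15.437,1.328) [heading=12, draw]
  RT 236: heading 12 -> 136
  BK 9.6: (15.437,1.328) -> (22.342,-5.341) [heading=136, draw]
  FD 6.8: (22.342,-5.341) -> (17.451,-0.617) [heading=136, draw]
]
FD 2.2: (17.451,-0.617) -> (15.868,0.911) [heading=136, draw]
Final: pos=(15.868,0.911), heading=136, 13 segment(s) drawn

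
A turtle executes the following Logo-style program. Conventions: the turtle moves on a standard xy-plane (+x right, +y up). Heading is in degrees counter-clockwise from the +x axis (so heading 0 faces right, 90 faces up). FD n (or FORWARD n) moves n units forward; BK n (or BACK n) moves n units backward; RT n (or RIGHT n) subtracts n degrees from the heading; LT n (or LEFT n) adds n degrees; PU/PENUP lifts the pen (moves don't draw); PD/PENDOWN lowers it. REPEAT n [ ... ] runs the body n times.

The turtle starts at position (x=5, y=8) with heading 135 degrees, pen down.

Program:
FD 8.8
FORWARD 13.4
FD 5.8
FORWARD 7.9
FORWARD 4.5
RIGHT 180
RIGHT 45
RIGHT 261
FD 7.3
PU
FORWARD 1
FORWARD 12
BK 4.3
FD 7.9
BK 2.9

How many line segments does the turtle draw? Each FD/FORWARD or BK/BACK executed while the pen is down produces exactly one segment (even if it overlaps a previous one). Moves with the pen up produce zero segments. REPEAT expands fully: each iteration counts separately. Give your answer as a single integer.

Executing turtle program step by step:
Start: pos=(5,8), heading=135, pen down
FD 8.8: (5,8) -> (-1.223,14.223) [heading=135, draw]
FD 13.4: (-1.223,14.223) -> (-10.698,23.698) [heading=135, draw]
FD 5.8: (-10.698,23.698) -> (-14.799,27.799) [heading=135, draw]
FD 7.9: (-14.799,27.799) -> (-20.385,33.385) [heading=135, draw]
FD 4.5: (-20.385,33.385) -> (-23.567,36.567) [heading=135, draw]
RT 180: heading 135 -> 315
RT 45: heading 315 -> 270
RT 261: heading 270 -> 9
FD 7.3: (-23.567,36.567) -> (-16.357,37.709) [heading=9, draw]
PU: pen up
FD 1: (-16.357,37.709) -> (-15.369,37.866) [heading=9, move]
FD 12: (-15.369,37.866) -> (-3.517,39.743) [heading=9, move]
BK 4.3: (-3.517,39.743) -> (-7.764,39.07) [heading=9, move]
FD 7.9: (-7.764,39.07) -> (0.039,40.306) [heading=9, move]
BK 2.9: (0.039,40.306) -> (-2.826,39.852) [heading=9, move]
Final: pos=(-2.826,39.852), heading=9, 6 segment(s) drawn
Segments drawn: 6

Answer: 6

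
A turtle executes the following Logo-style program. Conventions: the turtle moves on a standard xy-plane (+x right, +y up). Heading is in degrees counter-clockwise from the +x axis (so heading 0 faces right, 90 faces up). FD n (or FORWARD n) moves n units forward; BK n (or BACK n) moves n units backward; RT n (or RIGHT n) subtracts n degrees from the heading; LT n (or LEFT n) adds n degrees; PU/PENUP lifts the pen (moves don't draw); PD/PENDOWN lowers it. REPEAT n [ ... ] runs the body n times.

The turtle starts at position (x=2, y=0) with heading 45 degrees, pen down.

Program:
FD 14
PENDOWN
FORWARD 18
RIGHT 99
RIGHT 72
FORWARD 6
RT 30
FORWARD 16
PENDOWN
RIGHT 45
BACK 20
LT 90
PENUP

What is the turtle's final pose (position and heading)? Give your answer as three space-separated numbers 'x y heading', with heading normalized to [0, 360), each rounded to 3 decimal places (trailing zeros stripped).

Executing turtle program step by step:
Start: pos=(2,0), heading=45, pen down
FD 14: (2,0) -> (11.899,9.899) [heading=45, draw]
PD: pen down
FD 18: (11.899,9.899) -> (24.627,22.627) [heading=45, draw]
RT 99: heading 45 -> 306
RT 72: heading 306 -> 234
FD 6: (24.627,22.627) -> (21.101,17.773) [heading=234, draw]
RT 30: heading 234 -> 204
FD 16: (21.101,17.773) -> (6.484,11.266) [heading=204, draw]
PD: pen down
RT 45: heading 204 -> 159
BK 20: (6.484,11.266) -> (25.156,4.098) [heading=159, draw]
LT 90: heading 159 -> 249
PU: pen up
Final: pos=(25.156,4.098), heading=249, 5 segment(s) drawn

Answer: 25.156 4.098 249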